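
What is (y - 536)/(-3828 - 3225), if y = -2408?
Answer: 2944/7053 ≈ 0.41741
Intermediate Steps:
(y - 536)/(-3828 - 3225) = (-2408 - 536)/(-3828 - 3225) = -2944/(-7053) = -2944*(-1/7053) = 2944/7053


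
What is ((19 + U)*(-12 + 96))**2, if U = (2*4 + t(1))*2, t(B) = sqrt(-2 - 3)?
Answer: 8502480 + 987840*I*sqrt(5) ≈ 8.5025e+6 + 2.2089e+6*I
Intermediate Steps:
t(B) = I*sqrt(5) (t(B) = sqrt(-5) = I*sqrt(5))
U = 16 + 2*I*sqrt(5) (U = (2*4 + I*sqrt(5))*2 = (8 + I*sqrt(5))*2 = 16 + 2*I*sqrt(5) ≈ 16.0 + 4.4721*I)
((19 + U)*(-12 + 96))**2 = ((19 + (16 + 2*I*sqrt(5)))*(-12 + 96))**2 = ((35 + 2*I*sqrt(5))*84)**2 = (2940 + 168*I*sqrt(5))**2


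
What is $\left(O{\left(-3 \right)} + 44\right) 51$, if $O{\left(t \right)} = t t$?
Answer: $2703$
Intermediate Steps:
$O{\left(t \right)} = t^{2}$
$\left(O{\left(-3 \right)} + 44\right) 51 = \left(\left(-3\right)^{2} + 44\right) 51 = \left(9 + 44\right) 51 = 53 \cdot 51 = 2703$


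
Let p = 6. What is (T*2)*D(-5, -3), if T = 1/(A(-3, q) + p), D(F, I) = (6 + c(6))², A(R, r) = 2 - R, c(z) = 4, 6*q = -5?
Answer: 200/11 ≈ 18.182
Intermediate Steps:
q = -⅚ (q = (⅙)*(-5) = -⅚ ≈ -0.83333)
D(F, I) = 100 (D(F, I) = (6 + 4)² = 10² = 100)
T = 1/11 (T = 1/((2 - 1*(-3)) + 6) = 1/((2 + 3) + 6) = 1/(5 + 6) = 1/11 ≈ 0.090909)
(T*2)*D(-5, -3) = ((1/11)*2)*100 = (2/11)*100 = 200/11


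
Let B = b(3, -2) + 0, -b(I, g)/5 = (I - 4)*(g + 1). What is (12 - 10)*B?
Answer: -10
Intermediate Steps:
b(I, g) = -5*(1 + g)*(-4 + I) (b(I, g) = -5*(I - 4)*(g + 1) = -5*(-4 + I)*(1 + g) = -5*(1 + g)*(-4 + I))
B = -5 (B = (20 - 5*3 + 20*(-2) - 5*3*(-2)) + 0 = (20 - 15 - 40 + 30) + 0 = -5 + 0 = -5)
(12 - 10)*B = (12 - 10)*(-5) = 2*(-5) = -10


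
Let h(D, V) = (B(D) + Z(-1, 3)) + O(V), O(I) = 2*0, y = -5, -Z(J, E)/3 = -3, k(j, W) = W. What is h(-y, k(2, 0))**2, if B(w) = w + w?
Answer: 361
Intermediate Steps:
Z(J, E) = 9 (Z(J, E) = -3*(-3) = 9)
O(I) = 0
B(w) = 2*w
h(D, V) = 9 + 2*D (h(D, V) = (2*D + 9) + 0 = (9 + 2*D) + 0 = 9 + 2*D)
h(-y, k(2, 0))**2 = (9 + 2*(-1*(-5)))**2 = (9 + 2*5)**2 = (9 + 10)**2 = 19**2 = 361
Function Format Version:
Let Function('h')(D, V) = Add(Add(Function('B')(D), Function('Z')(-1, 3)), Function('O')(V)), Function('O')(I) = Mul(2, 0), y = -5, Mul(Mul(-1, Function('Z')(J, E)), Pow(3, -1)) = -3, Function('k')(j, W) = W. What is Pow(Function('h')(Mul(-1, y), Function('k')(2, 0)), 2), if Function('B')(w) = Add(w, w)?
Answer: 361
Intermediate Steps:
Function('Z')(J, E) = 9 (Function('Z')(J, E) = Mul(-3, -3) = 9)
Function('O')(I) = 0
Function('B')(w) = Mul(2, w)
Function('h')(D, V) = Add(9, Mul(2, D)) (Function('h')(D, V) = Add(Add(Mul(2, D), 9), 0) = Add(Add(9, Mul(2, D)), 0) = Add(9, Mul(2, D)))
Pow(Function('h')(Mul(-1, y), Function('k')(2, 0)), 2) = Pow(Add(9, Mul(2, Mul(-1, -5))), 2) = Pow(Add(9, Mul(2, 5)), 2) = Pow(Add(9, 10), 2) = Pow(19, 2) = 361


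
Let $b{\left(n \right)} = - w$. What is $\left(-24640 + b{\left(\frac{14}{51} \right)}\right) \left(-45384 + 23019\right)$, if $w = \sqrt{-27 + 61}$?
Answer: $551073600 + 22365 \sqrt{34} \approx 5.512 \cdot 10^{8}$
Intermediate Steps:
$w = \sqrt{34} \approx 5.8309$
$b{\left(n \right)} = - \sqrt{34}$
$\left(-24640 + b{\left(\frac{14}{51} \right)}\right) \left(-45384 + 23019\right) = \left(-24640 - \sqrt{34}\right) \left(-45384 + 23019\right) = \left(-24640 - \sqrt{34}\right) \left(-22365\right) = 551073600 + 22365 \sqrt{34}$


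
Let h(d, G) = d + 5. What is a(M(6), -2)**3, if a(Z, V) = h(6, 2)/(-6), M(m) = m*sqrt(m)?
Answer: -1331/216 ≈ -6.1620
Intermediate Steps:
M(m) = m**(3/2)
h(d, G) = 5 + d
a(Z, V) = -11/6 (a(Z, V) = (5 + 6)/(-6) = 11*(-1/6) = -11/6)
a(M(6), -2)**3 = (-11/6)**3 = -1331/216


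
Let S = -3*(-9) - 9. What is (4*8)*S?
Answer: 576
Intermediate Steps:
S = 18 (S = 27 - 9 = 18)
(4*8)*S = (4*8)*18 = 32*18 = 576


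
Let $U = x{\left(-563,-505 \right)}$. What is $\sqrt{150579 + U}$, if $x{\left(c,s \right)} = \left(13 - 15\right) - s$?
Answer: $\sqrt{151082} \approx 388.69$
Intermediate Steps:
$x{\left(c,s \right)} = -2 - s$
$U = 503$ ($U = -2 - -505 = -2 + 505 = 503$)
$\sqrt{150579 + U} = \sqrt{150579 + 503} = \sqrt{151082}$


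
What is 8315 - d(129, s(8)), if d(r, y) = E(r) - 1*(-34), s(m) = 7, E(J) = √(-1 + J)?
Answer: 8281 - 8*√2 ≈ 8269.7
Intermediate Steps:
d(r, y) = 34 + √(-1 + r) (d(r, y) = √(-1 + r) - 1*(-34) = √(-1 + r) + 34 = 34 + √(-1 + r))
8315 - d(129, s(8)) = 8315 - (34 + √(-1 + 129)) = 8315 - (34 + √128) = 8315 - (34 + 8*√2) = 8315 + (-34 - 8*√2) = 8281 - 8*√2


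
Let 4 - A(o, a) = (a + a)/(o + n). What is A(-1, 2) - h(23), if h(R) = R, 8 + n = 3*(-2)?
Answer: -281/15 ≈ -18.733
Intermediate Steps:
n = -14 (n = -8 + 3*(-2) = -8 - 6 = -14)
A(o, a) = 4 - 2*a/(-14 + o) (A(o, a) = 4 - (a + a)/(o - 14) = 4 - 2*a/(-14 + o))
A(-1, 2) - h(23) = 2*(-28 - 1*2 + 2*(-1))/(-14 - 1) - 1*23 = 2*(-28 - 2 - 2)/(-15) - 23 = 2*(-1/15)*(-32) - 23 = 64/15 - 23 = -281/15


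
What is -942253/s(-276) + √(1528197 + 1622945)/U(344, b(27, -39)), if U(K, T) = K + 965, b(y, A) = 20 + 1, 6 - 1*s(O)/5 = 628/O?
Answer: -65015457/2855 + √3151142/1309 ≈ -22771.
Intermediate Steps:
s(O) = 30 - 3140/O
b(y, A) = 21
U(K, T) = 965 + K
-942253/s(-276) + √(1528197 + 1622945)/U(344, b(27, -39)) = -942253/(30 - 3140/(-276)) + √(1528197 + 1622945)/(965 + 344) = -942253/(30 - 3140*(-1/276)) + √3151142/1309 = -942253/(30 + 785/69) + √3151142*(1/1309) = -942253/2855/69 + √3151142/1309 = -942253*69/2855 + √3151142/1309 = -65015457/2855 + √3151142/1309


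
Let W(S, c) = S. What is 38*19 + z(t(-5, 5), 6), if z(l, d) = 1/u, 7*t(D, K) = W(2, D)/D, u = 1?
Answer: 723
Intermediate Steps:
t(D, K) = 2/(7*D) (t(D, K) = (2/D)/7 = 2/(7*D))
z(l, d) = 1 (z(l, d) = 1/1 = 1)
38*19 + z(t(-5, 5), 6) = 38*19 + 1 = 722 + 1 = 723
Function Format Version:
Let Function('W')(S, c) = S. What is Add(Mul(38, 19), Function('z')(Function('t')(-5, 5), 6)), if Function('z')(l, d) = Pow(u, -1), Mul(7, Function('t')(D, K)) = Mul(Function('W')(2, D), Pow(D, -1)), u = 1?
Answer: 723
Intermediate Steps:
Function('t')(D, K) = Mul(Rational(2, 7), Pow(D, -1)) (Function('t')(D, K) = Mul(Rational(1, 7), Mul(2, Pow(D, -1))) = Mul(Rational(2, 7), Pow(D, -1)))
Function('z')(l, d) = 1 (Function('z')(l, d) = Pow(1, -1) = 1)
Add(Mul(38, 19), Function('z')(Function('t')(-5, 5), 6)) = Add(Mul(38, 19), 1) = Add(722, 1) = 723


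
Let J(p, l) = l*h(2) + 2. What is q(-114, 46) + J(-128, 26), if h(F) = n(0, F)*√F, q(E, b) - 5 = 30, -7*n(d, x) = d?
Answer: 37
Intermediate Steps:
n(d, x) = -d/7
q(E, b) = 35 (q(E, b) = 5 + 30 = 35)
h(F) = 0 (h(F) = (-⅐*0)*√F = 0*√F = 0)
J(p, l) = 2 (J(p, l) = l*0 + 2 = 0 + 2 = 2)
q(-114, 46) + J(-128, 26) = 35 + 2 = 37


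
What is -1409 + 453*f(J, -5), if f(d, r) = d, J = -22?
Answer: -11375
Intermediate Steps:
-1409 + 453*f(J, -5) = -1409 + 453*(-22) = -1409 - 9966 = -11375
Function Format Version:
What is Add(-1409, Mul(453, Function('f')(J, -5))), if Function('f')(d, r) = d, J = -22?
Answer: -11375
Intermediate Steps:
Add(-1409, Mul(453, Function('f')(J, -5))) = Add(-1409, Mul(453, -22)) = Add(-1409, -9966) = -11375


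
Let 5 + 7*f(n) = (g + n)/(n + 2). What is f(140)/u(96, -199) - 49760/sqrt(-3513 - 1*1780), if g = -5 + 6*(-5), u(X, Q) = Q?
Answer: 605/197806 + 49760*I*sqrt(5293)/5293 ≈ 0.0030586 + 683.96*I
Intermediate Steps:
g = -35 (g = -5 - 30 = -35)
f(n) = -5/7 + (-35 + n)/(7*(2 + n)) (f(n) = -5/7 + ((-35 + n)/(n + 2))/7 = -5/7 + ((-35 + n)/(2 + n))/7 = -5/7 + (-35 + n)/(7*(2 + n)))
f(140)/u(96, -199) - 49760/sqrt(-3513 - 1*1780) = ((-45 - 4*140)/(7*(2 + 140)))/(-199) - 49760/sqrt(-3513 - 1*1780) = ((1/7)*(-45 - 560)/142)*(-1/199) - 49760/sqrt(-3513 - 1780) = ((1/7)*(1/142)*(-605))*(-1/199) - 49760*(-I*sqrt(5293)/5293) = -605/994*(-1/199) - 49760*(-I*sqrt(5293)/5293) = 605/197806 - (-49760)*I*sqrt(5293)/5293 = 605/197806 + 49760*I*sqrt(5293)/5293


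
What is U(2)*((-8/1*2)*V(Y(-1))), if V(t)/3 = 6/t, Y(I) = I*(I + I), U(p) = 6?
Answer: -864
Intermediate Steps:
Y(I) = 2*I**2 (Y(I) = I*(2*I) = 2*I**2)
V(t) = 18/t (V(t) = 3*(6/t) = 18/t)
U(2)*((-8/1*2)*V(Y(-1))) = 6*((-8/1*2)*(18/((2*(-1)**2)))) = 6*((-8*1*2)*(18/((2*1)))) = 6*((-8*2)*(18/2)) = 6*(-288/2) = 6*(-16*9) = 6*(-144) = -864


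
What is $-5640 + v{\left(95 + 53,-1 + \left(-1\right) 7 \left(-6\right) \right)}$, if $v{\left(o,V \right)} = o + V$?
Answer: $-5451$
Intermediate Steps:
$v{\left(o,V \right)} = V + o$
$-5640 + v{\left(95 + 53,-1 + \left(-1\right) 7 \left(-6\right) \right)} = -5640 + \left(\left(-1 + \left(-1\right) 7 \left(-6\right)\right) + \left(95 + 53\right)\right) = -5640 + \left(\left(-1 - -42\right) + 148\right) = -5640 + \left(\left(-1 + 42\right) + 148\right) = -5640 + \left(41 + 148\right) = -5640 + 189 = -5451$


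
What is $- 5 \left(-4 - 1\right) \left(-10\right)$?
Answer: $-250$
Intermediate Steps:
$- 5 \left(-4 - 1\right) \left(-10\right) = \left(-5\right) \left(-5\right) \left(-10\right) = 25 \left(-10\right) = -250$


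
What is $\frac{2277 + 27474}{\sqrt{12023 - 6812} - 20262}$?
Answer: $- \frac{66979418}{45615937} - \frac{9917 \sqrt{579}}{45615937} \approx -1.4736$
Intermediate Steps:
$\frac{2277 + 27474}{\sqrt{12023 - 6812} - 20262} = \frac{29751}{\sqrt{5211} - 20262} = \frac{29751}{3 \sqrt{579} - 20262} = \frac{29751}{-20262 + 3 \sqrt{579}}$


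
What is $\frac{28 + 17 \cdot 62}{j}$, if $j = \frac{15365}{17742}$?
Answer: $\frac{19196844}{15365} \approx 1249.4$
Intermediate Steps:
$j = \frac{15365}{17742}$ ($j = 15365 \cdot \frac{1}{17742} = \frac{15365}{17742} \approx 0.86602$)
$\frac{28 + 17 \cdot 62}{j} = \frac{28 + 17 \cdot 62}{\frac{15365}{17742}} = \left(28 + 1054\right) \frac{17742}{15365} = 1082 \cdot \frac{17742}{15365} = \frac{19196844}{15365}$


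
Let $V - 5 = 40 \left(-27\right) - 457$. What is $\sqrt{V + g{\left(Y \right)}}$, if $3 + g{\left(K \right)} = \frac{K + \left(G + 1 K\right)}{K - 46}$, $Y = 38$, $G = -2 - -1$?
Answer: $\frac{i \sqrt{24710}}{4} \approx 39.299 i$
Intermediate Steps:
$G = -1$ ($G = -2 + 1 = -1$)
$V = -1532$ ($V = 5 + \left(40 \left(-27\right) - 457\right) = 5 - 1537 = -1532$)
$g{\left(K \right)} = -3 + \frac{-1 + 2 K}{-46 + K}$ ($g{\left(K \right)} = -3 + \frac{K + \left(-1 + 1 K\right)}{K - 46} = -3 + \frac{K + \left(-1 + K\right)}{-46 + K} = -3 + \frac{-1 + 2 K}{-46 + K}$)
$\sqrt{V + g{\left(Y \right)}} = \sqrt{-1532 + \frac{137 - 38}{-46 + 38}} = \sqrt{-1532 + \frac{137 - 38}{-8}} = \sqrt{-1532 - \frac{99}{8}} = \sqrt{- \frac{12355}{8}} = \frac{i \sqrt{24710}}{4}$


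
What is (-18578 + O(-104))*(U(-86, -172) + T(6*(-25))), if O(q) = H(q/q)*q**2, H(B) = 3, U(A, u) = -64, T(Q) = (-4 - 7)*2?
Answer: -1192820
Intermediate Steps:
T(Q) = -22 (T(Q) = -11*2 = -22)
O(q) = 3*q**2
(-18578 + O(-104))*(U(-86, -172) + T(6*(-25))) = (-18578 + 3*(-104)**2)*(-64 - 22) = (-18578 + 3*10816)*(-86) = (-18578 + 32448)*(-86) = 13870*(-86) = -1192820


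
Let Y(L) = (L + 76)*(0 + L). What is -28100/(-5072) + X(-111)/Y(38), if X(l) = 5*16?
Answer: 7633435/1373244 ≈ 5.5587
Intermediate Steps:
Y(L) = L*(76 + L) (Y(L) = (76 + L)*L = L*(76 + L))
X(l) = 80
-28100/(-5072) + X(-111)/Y(38) = -28100/(-5072) + 80/((38*(76 + 38))) = -28100*(-1/5072) + 80/((38*114)) = 7025/1268 + 80/4332 = 7025/1268 + 80*(1/4332) = 7025/1268 + 20/1083 = 7633435/1373244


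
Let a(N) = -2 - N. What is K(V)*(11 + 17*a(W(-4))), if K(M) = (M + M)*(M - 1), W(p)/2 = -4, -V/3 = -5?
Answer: 47460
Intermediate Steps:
V = 15 (V = -3*(-5) = 15)
W(p) = -8 (W(p) = 2*(-4) = -8)
K(M) = 2*M*(-1 + M) (K(M) = (2*M)*(-1 + M) = 2*M*(-1 + M))
K(V)*(11 + 17*a(W(-4))) = (2*15*(-1 + 15))*(11 + 17*(-2 - 1*(-8))) = (2*15*14)*(11 + 17*(-2 + 8)) = 420*(11 + 17*6) = 420*(11 + 102) = 420*113 = 47460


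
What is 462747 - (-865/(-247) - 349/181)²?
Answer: 924894812166159/1998715849 ≈ 4.6274e+5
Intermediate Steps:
462747 - (-865/(-247) - 349/181)² = 462747 - (-865*(-1/247) - 349*1/181)² = 462747 - (865/247 - 349/181)² = 462747 - (70362/44707)² = 462747 - 1*4950811044/1998715849 = 462747 - 4950811044/1998715849 = 924894812166159/1998715849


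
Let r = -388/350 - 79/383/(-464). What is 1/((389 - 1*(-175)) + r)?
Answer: 31099600/17505712097 ≈ 0.0017765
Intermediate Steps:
r = -34462303/31099600 (r = -388*1/350 - 79*1/383*(-1/464) = -194/175 - 79/383*(-1/464) = -194/175 + 79/177712 = -34462303/31099600 ≈ -1.1081)
1/((389 - 1*(-175)) + r) = 1/((389 - 1*(-175)) - 34462303/31099600) = 1/((389 + 175) - 34462303/31099600) = 1/(564 - 34462303/31099600) = 1/(17505712097/31099600) = 31099600/17505712097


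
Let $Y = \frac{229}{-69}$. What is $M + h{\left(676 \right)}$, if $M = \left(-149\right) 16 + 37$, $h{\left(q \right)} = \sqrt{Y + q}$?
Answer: $-2347 + \frac{\sqrt{3202635}}{69} \approx -2321.1$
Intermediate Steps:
$Y = - \frac{229}{69}$ ($Y = 229 \left(- \frac{1}{69}\right) = - \frac{229}{69} \approx -3.3188$)
$h{\left(q \right)} = \sqrt{- \frac{229}{69} + q}$
$M = -2347$ ($M = -2384 + 37 = -2347$)
$M + h{\left(676 \right)} = -2347 + \frac{\sqrt{-15801 + 4761 \cdot 676}}{69} = -2347 + \frac{\sqrt{-15801 + 3218436}}{69} = -2347 + \frac{\sqrt{3202635}}{69}$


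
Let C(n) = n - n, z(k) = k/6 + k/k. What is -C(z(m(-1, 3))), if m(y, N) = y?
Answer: 0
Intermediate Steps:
z(k) = 1 + k/6 (z(k) = k*(⅙) + 1 = k/6 + 1 = 1 + k/6)
C(n) = 0
-C(z(m(-1, 3))) = -1*0 = 0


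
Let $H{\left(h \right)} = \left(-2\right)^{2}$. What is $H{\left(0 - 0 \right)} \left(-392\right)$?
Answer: $-1568$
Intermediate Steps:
$H{\left(h \right)} = 4$
$H{\left(0 - 0 \right)} \left(-392\right) = 4 \left(-392\right) = -1568$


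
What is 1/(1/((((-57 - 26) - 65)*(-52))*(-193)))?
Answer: -1485328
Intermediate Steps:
1/(1/((((-57 - 26) - 65)*(-52))*(-193))) = 1/(1/(((-83 - 65)*(-52))*(-193))) = 1/(1/(-148*(-52)*(-193))) = 1/(1/(7696*(-193))) = 1/(1/(-1485328)) = 1/(-1/1485328) = -1485328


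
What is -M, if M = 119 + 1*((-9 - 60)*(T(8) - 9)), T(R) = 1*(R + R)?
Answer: 364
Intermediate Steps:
T(R) = 2*R (T(R) = 1*(2*R) = 2*R)
M = -364 (M = 119 + 1*((-9 - 60)*(2*8 - 9)) = 119 + 1*(-69*(16 - 9)) = 119 + 1*(-69*7) = 119 + 1*(-483) = 119 - 483 = -364)
-M = -1*(-364) = 364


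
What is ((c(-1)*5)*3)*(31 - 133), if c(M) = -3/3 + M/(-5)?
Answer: 1224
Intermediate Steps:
c(M) = -1 - M/5 (c(M) = -3*⅓ + M*(-⅕) = -1 - M/5)
((c(-1)*5)*3)*(31 - 133) = (((-1 - ⅕*(-1))*5)*3)*(31 - 133) = (((-1 + ⅕)*5)*3)*(-102) = (-⅘*5*3)*(-102) = -4*3*(-102) = -12*(-102) = 1224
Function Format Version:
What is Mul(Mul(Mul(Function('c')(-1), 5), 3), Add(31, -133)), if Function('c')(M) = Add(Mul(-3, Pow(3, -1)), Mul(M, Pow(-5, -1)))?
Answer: 1224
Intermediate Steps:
Function('c')(M) = Add(-1, Mul(Rational(-1, 5), M)) (Function('c')(M) = Add(Mul(-3, Rational(1, 3)), Mul(M, Rational(-1, 5))) = Add(-1, Mul(Rational(-1, 5), M)))
Mul(Mul(Mul(Function('c')(-1), 5), 3), Add(31, -133)) = Mul(Mul(Mul(Add(-1, Mul(Rational(-1, 5), -1)), 5), 3), Add(31, -133)) = Mul(Mul(Mul(Add(-1, Rational(1, 5)), 5), 3), -102) = Mul(Mul(Mul(Rational(-4, 5), 5), 3), -102) = Mul(Mul(-4, 3), -102) = Mul(-12, -102) = 1224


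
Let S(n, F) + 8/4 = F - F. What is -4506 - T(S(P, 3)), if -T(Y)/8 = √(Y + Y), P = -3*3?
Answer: -4506 + 16*I ≈ -4506.0 + 16.0*I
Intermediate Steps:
P = -9
S(n, F) = -2 (S(n, F) = -2 + (F - F) = -2 + 0 = -2)
T(Y) = -8*√2*√Y (T(Y) = -8*√(Y + Y) = -8*√2*√Y)
-4506 - T(S(P, 3)) = -4506 - (-8)*√2*√(-2) = -4506 - (-8)*√2*I*√2 = -4506 - (-16)*I = -4506 + 16*I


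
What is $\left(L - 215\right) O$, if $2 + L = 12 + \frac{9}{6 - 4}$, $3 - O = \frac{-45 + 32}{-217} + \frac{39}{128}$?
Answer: $- \frac{29353601}{55552} \approx -528.4$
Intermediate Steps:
$O = \frac{73201}{27776}$ ($O = 3 - \left(\frac{-45 + 32}{-217} + \frac{39}{128}\right) = 3 - \left(\left(-13\right) \left(- \frac{1}{217}\right) + 39 \cdot \frac{1}{128}\right) = 3 - \left(\frac{13}{217} + \frac{39}{128}\right) = 3 - \frac{10127}{27776} = \frac{73201}{27776} \approx 2.6354$)
$L = \frac{29}{2}$ ($L = -2 + \left(12 + \frac{9}{6 - 4}\right) = -2 + \left(12 + \frac{9}{2}\right) = -2 + \frac{33}{2} = \frac{29}{2} \approx 14.5$)
$\left(L - 215\right) O = \left(\frac{29}{2} - 215\right) \frac{73201}{27776} = \left(- \frac{401}{2}\right) \frac{73201}{27776} = - \frac{29353601}{55552}$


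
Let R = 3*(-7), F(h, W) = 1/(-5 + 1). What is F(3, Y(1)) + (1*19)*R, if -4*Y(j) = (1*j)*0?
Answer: -1597/4 ≈ -399.25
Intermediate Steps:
Y(j) = 0 (Y(j) = -1*j*0/4 = -j*0/4 = -¼*0 = 0)
F(h, W) = -¼ (F(h, W) = 1/(-4) = -¼)
R = -21
F(3, Y(1)) + (1*19)*R = -¼ + (1*19)*(-21) = -¼ + 19*(-21) = -¼ - 399 = -1597/4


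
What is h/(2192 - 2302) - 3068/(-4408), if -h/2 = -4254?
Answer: -4645723/60610 ≈ -76.649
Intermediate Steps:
h = 8508 (h = -2*(-4254) = 8508)
h/(2192 - 2302) - 3068/(-4408) = 8508/(2192 - 2302) - 3068/(-4408) = 8508/(-110) - 3068*(-1/4408) = 8508*(-1/110) + 767/1102 = -4254/55 + 767/1102 = -4645723/60610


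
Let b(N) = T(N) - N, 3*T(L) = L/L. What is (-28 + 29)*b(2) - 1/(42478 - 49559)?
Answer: -35402/21243 ≈ -1.6665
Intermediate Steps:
T(L) = 1/3 (T(L) = (L/L)/3 = (1/3)*1 = 1/3)
b(N) = 1/3 - N
(-28 + 29)*b(2) - 1/(42478 - 49559) = (-28 + 29)*(1/3 - 1*2) - 1/(42478 - 49559) = 1*(1/3 - 2) - 1/(-7081) = 1*(-5/3) - 1*(-1/7081) = -5/3 + 1/7081 = -35402/21243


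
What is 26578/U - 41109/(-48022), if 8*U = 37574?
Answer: 5877629647/902189314 ≈ 6.5149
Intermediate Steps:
U = 18787/4 (U = (⅛)*37574 = 18787/4 ≈ 4696.8)
26578/U - 41109/(-48022) = 26578/(18787/4) - 41109/(-48022) = 26578*(4/18787) - 41109*(-1/48022) = 106312/18787 + 41109/48022 = 5877629647/902189314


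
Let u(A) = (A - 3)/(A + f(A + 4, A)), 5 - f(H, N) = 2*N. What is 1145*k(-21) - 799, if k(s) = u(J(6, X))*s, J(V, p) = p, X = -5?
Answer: 18437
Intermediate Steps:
f(H, N) = 5 - 2*N
u(A) = (-3 + A)/(5 - A) (u(A) = (A - 3)/(A + (5 - 2*A)) = (-3 + A)/(5 - A))
k(s) = -4*s/5 (k(s) = ((-3 - 5)/(5 - 1*(-5)))*s = (-8/(5 + 5))*s = (-8/10)*s = ((⅒)*(-8))*s = -4*s/5)
1145*k(-21) - 799 = 1145*(-⅘*(-21)) - 799 = 1145*(84/5) - 799 = 19236 - 799 = 18437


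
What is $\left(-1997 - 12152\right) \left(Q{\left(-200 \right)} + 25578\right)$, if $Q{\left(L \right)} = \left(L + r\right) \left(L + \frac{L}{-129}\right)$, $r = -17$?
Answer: $- \frac{125286027538}{129} \approx -9.7121 \cdot 10^{8}$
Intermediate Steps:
$Q{\left(L \right)} = \frac{128 L \left(-17 + L\right)}{129}$ ($Q{\left(L \right)} = \left(L - 17\right) \left(L + \frac{L}{-129}\right) = \left(-17 + L\right) \left(L + L \left(- \frac{1}{129}\right)\right) = \left(-17 + L\right) \left(L - \frac{L}{129}\right) = \left(-17 + L\right) \frac{128 L}{129} = \frac{128 L \left(-17 + L\right)}{129}$)
$\left(-1997 - 12152\right) \left(Q{\left(-200 \right)} + 25578\right) = \left(-1997 - 12152\right) \left(\frac{128}{129} \left(-200\right) \left(-17 - 200\right) + 25578\right) = - 14149 \left(\frac{128}{129} \left(-200\right) \left(-217\right) + 25578\right) = - 14149 \left(\frac{5555200}{129} + 25578\right) = \left(-14149\right) \frac{8854762}{129} = - \frac{125286027538}{129}$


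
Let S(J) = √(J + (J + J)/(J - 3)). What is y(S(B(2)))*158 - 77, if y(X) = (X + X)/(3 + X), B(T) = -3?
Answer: -215/11 + 948*I*√2/11 ≈ -19.545 + 121.88*I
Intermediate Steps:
S(J) = √(J + 2*J/(-3 + J)) (S(J) = √(J + (2*J)/(-3 + J)) = √(J + 2*J/(-3 + J)))
y(X) = 2*X/(3 + X) (y(X) = (2*X)/(3 + X) = 2*X/(3 + X))
y(S(B(2)))*158 - 77 = (2*√(-3*(-1 - 3)/(-3 - 3))/(3 + √(-3*(-1 - 3)/(-3 - 3))))*158 - 77 = (2*√(-3*(-4)/(-6))/(3 + √(-3*(-4)/(-6))))*158 - 77 = (2*√(-3*(-⅙)*(-4))/(3 + √(-3*(-⅙)*(-4))))*158 - 77 = (2*√(-2)/(3 + √(-2)))*158 - 77 = (2*(I*√2)/(3 + I*√2))*158 - 77 = (2*I*√2/(3 + I*√2))*158 - 77 = 316*I*√2/(3 + I*√2) - 77 = -77 + 316*I*√2/(3 + I*√2)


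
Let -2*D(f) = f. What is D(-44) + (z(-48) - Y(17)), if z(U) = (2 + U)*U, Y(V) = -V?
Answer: 2247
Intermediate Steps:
D(f) = -f/2
z(U) = U*(2 + U)
D(-44) + (z(-48) - Y(17)) = -1/2*(-44) + (-48*(2 - 48) - (-1)*17) = 22 + (-48*(-46) - 1*(-17)) = 22 + (2208 + 17) = 22 + 2225 = 2247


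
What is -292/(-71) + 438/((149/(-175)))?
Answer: -5398642/10579 ≈ -510.32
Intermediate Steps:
-292/(-71) + 438/((149/(-175))) = -292*(-1/71) + 438/((149*(-1/175))) = 292/71 + 438/(-149/175) = 292/71 + 438*(-175/149) = 292/71 - 76650/149 = -5398642/10579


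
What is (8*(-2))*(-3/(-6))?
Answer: -8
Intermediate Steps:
(8*(-2))*(-3/(-6)) = -(-48)*(-1)/6 = -16*½ = -8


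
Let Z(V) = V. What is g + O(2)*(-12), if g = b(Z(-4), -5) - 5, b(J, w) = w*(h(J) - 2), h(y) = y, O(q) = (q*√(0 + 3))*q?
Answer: 25 - 48*√3 ≈ -58.138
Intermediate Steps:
O(q) = √3*q² (O(q) = (q*√3)*q = √3*q²)
b(J, w) = w*(-2 + J) (b(J, w) = w*(J - 2) = w*(-2 + J))
g = 25 (g = -5*(-2 - 4) - 5 = -5*(-6) - 5 = 30 - 5 = 25)
g + O(2)*(-12) = 25 + (√3*2²)*(-12) = 25 + (√3*4)*(-12) = 25 + (4*√3)*(-12) = 25 - 48*√3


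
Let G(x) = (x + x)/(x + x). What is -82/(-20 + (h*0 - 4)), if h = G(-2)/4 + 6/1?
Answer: 41/12 ≈ 3.4167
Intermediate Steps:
G(x) = 1 (G(x) = (2*x)/((2*x)) = (2*x)*(1/(2*x)) = 1)
h = 25/4 (h = 1/4 + 6/1 = 1*(1/4) + 6*1 = 1/4 + 6 = 25/4 ≈ 6.2500)
-82/(-20 + (h*0 - 4)) = -82/(-20 + ((25/4)*0 - 4)) = -82/(-20 + (0 - 4)) = -82/(-20 - 4) = -82/(-24) = -1/24*(-82) = 41/12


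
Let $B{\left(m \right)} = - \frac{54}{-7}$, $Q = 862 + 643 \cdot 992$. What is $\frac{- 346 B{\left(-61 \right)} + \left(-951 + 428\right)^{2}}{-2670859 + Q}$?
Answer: $- \frac{1896019}{14224987} \approx -0.13329$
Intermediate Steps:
$Q = 638718$ ($Q = 862 + 637856 = 638718$)
$B{\left(m \right)} = \frac{54}{7}$ ($B{\left(m \right)} = \left(-54\right) \left(- \frac{1}{7}\right) = \frac{54}{7}$)
$\frac{- 346 B{\left(-61 \right)} + \left(-951 + 428\right)^{2}}{-2670859 + Q} = \frac{\left(-346\right) \frac{54}{7} + \left(-951 + 428\right)^{2}}{-2670859 + 638718} = \frac{- \frac{18684}{7} + \left(-523\right)^{2}}{-2032141} = \left(- \frac{18684}{7} + 273529\right) \left(- \frac{1}{2032141}\right) = \frac{1896019}{7} \left(- \frac{1}{2032141}\right) = - \frac{1896019}{14224987}$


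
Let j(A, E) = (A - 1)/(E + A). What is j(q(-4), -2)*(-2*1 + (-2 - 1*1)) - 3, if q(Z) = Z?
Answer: -43/6 ≈ -7.1667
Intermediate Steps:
j(A, E) = (-1 + A)/(A + E)
j(q(-4), -2)*(-2*1 + (-2 - 1*1)) - 3 = ((-1 - 4)/(-4 - 2))*(-2*1 + (-2 - 1*1)) - 3 = (-5/(-6))*(-2 + (-2 - 1)) - 3 = (-1/6*(-5))*(-2 - 3) - 3 = (5/6)*(-5) - 3 = -25/6 - 3 = -43/6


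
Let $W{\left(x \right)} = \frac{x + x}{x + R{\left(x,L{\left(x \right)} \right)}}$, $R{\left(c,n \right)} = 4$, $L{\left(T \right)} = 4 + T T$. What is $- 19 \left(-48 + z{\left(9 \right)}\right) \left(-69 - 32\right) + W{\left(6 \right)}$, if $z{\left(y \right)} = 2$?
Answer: $- \frac{441364}{5} \approx -88273.0$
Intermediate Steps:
$L{\left(T \right)} = 4 + T^{2}$
$W{\left(x \right)} = \frac{2 x}{4 + x}$ ($W{\left(x \right)} = \frac{x + x}{x + 4} = \frac{2 x}{4 + x}$)
$- 19 \left(-48 + z{\left(9 \right)}\right) \left(-69 - 32\right) + W{\left(6 \right)} = - 19 \left(-48 + 2\right) \left(-69 - 32\right) + 2 \cdot 6 \frac{1}{4 + 6} = - 19 \left(\left(-46\right) \left(-101\right)\right) + 2 \cdot 6 \cdot \frac{1}{10} = \left(-19\right) 4646 + 2 \cdot 6 \cdot \frac{1}{10} = -88274 + \frac{6}{5} = - \frac{441364}{5}$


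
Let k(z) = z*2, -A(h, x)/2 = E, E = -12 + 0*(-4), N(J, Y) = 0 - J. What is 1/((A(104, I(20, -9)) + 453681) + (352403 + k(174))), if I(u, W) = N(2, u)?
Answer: 1/806456 ≈ 1.2400e-6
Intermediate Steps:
N(J, Y) = -J
E = -12 (E = -12 + 0 = -12)
I(u, W) = -2 (I(u, W) = -1*2 = -2)
A(h, x) = 24 (A(h, x) = -2*(-12) = 24)
k(z) = 2*z
1/((A(104, I(20, -9)) + 453681) + (352403 + k(174))) = 1/((24 + 453681) + (352403 + 2*174)) = 1/(453705 + (352403 + 348)) = 1/(453705 + 352751) = 1/806456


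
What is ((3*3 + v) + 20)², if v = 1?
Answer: 900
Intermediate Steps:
((3*3 + v) + 20)² = ((3*3 + 1) + 20)² = ((9 + 1) + 20)² = (10 + 20)² = 30² = 900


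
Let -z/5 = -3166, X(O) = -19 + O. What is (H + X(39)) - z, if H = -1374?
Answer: -17184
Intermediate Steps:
z = 15830 (z = -5*(-3166) = 15830)
(H + X(39)) - z = (-1374 + (-19 + 39)) - 1*15830 = (-1374 + 20) - 15830 = -1354 - 15830 = -17184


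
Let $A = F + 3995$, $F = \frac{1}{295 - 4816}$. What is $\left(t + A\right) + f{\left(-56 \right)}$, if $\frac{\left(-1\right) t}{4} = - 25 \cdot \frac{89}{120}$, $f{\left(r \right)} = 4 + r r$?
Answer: $\frac{65185283}{9042} \approx 7209.2$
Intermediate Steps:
$F = - \frac{1}{4521}$ ($F = \frac{1}{-4521} = - \frac{1}{4521} \approx -0.00022119$)
$f{\left(r \right)} = 4 + r^{2}$
$t = \frac{445}{6}$ ($t = - 4 \left(- 25 \cdot \frac{89}{120}\right) = - 4 \left(- 25 \cdot 89 \cdot \frac{1}{120}\right) = - 4 \left(\left(-25\right) \frac{89}{120}\right) = \left(-4\right) \left(- \frac{445}{24}\right) = \frac{445}{6} \approx 74.167$)
$A = \frac{18061394}{4521}$ ($A = - \frac{1}{4521} + 3995 = \frac{18061394}{4521} \approx 3995.0$)
$\left(t + A\right) + f{\left(-56 \right)} = \left(\frac{445}{6} + \frac{18061394}{4521}\right) + \left(4 + \left(-56\right)^{2}\right) = \frac{36793403}{9042} + \left(4 + 3136\right) = \frac{36793403}{9042} + 3140 = \frac{65185283}{9042}$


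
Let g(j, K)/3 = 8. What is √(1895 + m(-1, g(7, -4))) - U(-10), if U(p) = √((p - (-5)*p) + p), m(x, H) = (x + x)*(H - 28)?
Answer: √1903 - I*√70 ≈ 43.623 - 8.3666*I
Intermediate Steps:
g(j, K) = 24 (g(j, K) = 3*8 = 24)
m(x, H) = 2*x*(-28 + H) (m(x, H) = (2*x)*(-28 + H) = 2*x*(-28 + H))
U(p) = √7*√p (U(p) = √((p + 5*p) + p) = √(6*p + p) = √(7*p) = √7*√p)
√(1895 + m(-1, g(7, -4))) - U(-10) = √(1895 + 2*(-1)*(-28 + 24)) - √7*√(-10) = √(1895 + 2*(-1)*(-4)) - √7*I*√10 = √(1895 + 8) - I*√70 = √1903 - I*√70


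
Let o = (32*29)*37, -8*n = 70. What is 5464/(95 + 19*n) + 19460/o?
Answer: -186225379/2446440 ≈ -76.121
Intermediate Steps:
n = -35/4 (n = -1/8*70 = -35/4 ≈ -8.7500)
o = 34336 (o = 928*37 = 34336)
5464/(95 + 19*n) + 19460/o = 5464/(95 + 19*(-35/4)) + 19460/34336 = 5464/(95 - 665/4) + 19460*(1/34336) = 5464/(-285/4) + 4865/8584 = 5464*(-4/285) + 4865/8584 = -21856/285 + 4865/8584 = -186225379/2446440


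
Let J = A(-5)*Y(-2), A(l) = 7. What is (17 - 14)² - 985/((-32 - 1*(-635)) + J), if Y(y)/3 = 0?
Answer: 4442/603 ≈ 7.3665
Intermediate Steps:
Y(y) = 0 (Y(y) = 3*0 = 0)
J = 0 (J = 7*0 = 0)
(17 - 14)² - 985/((-32 - 1*(-635)) + J) = (17 - 14)² - 985/((-32 - 1*(-635)) + 0) = 3² - 985/((-32 + 635) + 0) = 9 - 985/(603 + 0) = 9 - 985/603 = 4442/603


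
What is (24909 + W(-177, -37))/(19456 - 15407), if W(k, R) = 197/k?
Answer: 4408696/716673 ≈ 6.1516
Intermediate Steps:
(24909 + W(-177, -37))/(19456 - 15407) = (24909 + 197/(-177))/(19456 - 15407) = (24909 + 197*(-1/177))/4049 = (24909 - 197/177)*(1/4049) = (4408696/177)*(1/4049) = 4408696/716673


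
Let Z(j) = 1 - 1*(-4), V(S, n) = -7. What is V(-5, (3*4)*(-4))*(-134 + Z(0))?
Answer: 903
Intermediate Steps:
Z(j) = 5 (Z(j) = 1 + 4 = 5)
V(-5, (3*4)*(-4))*(-134 + Z(0)) = -7*(-134 + 5) = -7*(-129) = 903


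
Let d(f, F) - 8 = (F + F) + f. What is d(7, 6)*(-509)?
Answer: -13743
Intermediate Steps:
d(f, F) = 8 + f + 2*F (d(f, F) = 8 + ((F + F) + f) = 8 + (2*F + f) = 8 + (f + 2*F) = 8 + f + 2*F)
d(7, 6)*(-509) = (8 + 7 + 2*6)*(-509) = (8 + 7 + 12)*(-509) = 27*(-509) = -13743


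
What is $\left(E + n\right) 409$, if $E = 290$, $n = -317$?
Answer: $-11043$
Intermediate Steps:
$\left(E + n\right) 409 = \left(290 - 317\right) 409 = \left(-27\right) 409 = -11043$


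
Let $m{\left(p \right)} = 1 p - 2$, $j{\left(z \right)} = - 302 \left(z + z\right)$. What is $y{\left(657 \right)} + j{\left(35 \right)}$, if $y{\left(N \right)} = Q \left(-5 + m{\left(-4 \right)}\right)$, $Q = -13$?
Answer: $-20997$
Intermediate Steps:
$j{\left(z \right)} = - 604 z$ ($j{\left(z \right)} = - 302 \cdot 2 z = - 604 z$)
$m{\left(p \right)} = -2 + p$ ($m{\left(p \right)} = p - 2 = -2 + p$)
$y{\left(N \right)} = 143$ ($y{\left(N \right)} = - 13 \left(-5 - 6\right) = \left(-13\right) \left(-11\right) = 143$)
$y{\left(657 \right)} + j{\left(35 \right)} = 143 - 21140 = -20997$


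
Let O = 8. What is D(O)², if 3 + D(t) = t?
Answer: 25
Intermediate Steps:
D(t) = -3 + t
D(O)² = (-3 + 8)² = 5² = 25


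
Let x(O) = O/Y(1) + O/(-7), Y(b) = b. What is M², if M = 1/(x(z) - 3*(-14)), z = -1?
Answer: 49/82944 ≈ 0.00059076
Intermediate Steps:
x(O) = 6*O/7 (x(O) = O/1 + O/(-7) = O*1 + O*(-⅐) = O - O/7 = 6*O/7)
M = 7/288 (M = 1/((6/7)*(-1) - 3*(-14)) = 1/(-6/7 + 42) = 1/(288/7) = 7/288 ≈ 0.024306)
M² = (7/288)² = 49/82944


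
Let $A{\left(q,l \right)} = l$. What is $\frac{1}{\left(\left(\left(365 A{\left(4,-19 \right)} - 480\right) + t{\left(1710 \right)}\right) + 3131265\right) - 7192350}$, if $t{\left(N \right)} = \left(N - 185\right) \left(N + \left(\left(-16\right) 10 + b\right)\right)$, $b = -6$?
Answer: $- \frac{1}{1713900} \approx -5.8346 \cdot 10^{-7}$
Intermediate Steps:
$t{\left(N \right)} = \left(-185 + N\right) \left(-166 + N\right)$ ($t{\left(N \right)} = \left(N - 185\right) \left(N - 166\right) = \left(-185 + N\right) \left(N - 166\right) = \left(-185 + N\right) \left(-166 + N\right)$)
$\frac{1}{\left(\left(\left(365 A{\left(4,-19 \right)} - 480\right) + t{\left(1710 \right)}\right) + 3131265\right) - 7192350} = \frac{1}{\left(\left(\left(365 \left(-19\right) - 480\right) + \left(30710 + 1710^{2} - 600210\right)\right) + 3131265\right) - 7192350} = \frac{1}{\left(\left(\left(-6935 - 480\right) + \left(30710 + 2924100 - 600210\right)\right) + 3131265\right) - 7192350} = \frac{1}{\left(\left(-7415 + 2354600\right) + 3131265\right) - 7192350} = \frac{1}{\left(2347185 + 3131265\right) - 7192350} = \frac{1}{5478450 - 7192350} = \frac{1}{-1713900} = - \frac{1}{1713900}$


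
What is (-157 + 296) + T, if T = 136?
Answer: 275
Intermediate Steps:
(-157 + 296) + T = (-157 + 296) + 136 = 139 + 136 = 275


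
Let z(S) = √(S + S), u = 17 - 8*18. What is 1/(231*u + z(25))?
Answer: -29337/860659519 - 5*√2/860659519 ≈ -3.4095e-5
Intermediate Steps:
u = -127 (u = 17 - 144 = -127)
z(S) = √2*√S (z(S) = √(2*S) = √2*√S)
1/(231*u + z(25)) = 1/(231*(-127) + √2*√25) = 1/(-29337 + √2*5) = 1/(-29337 + 5*√2)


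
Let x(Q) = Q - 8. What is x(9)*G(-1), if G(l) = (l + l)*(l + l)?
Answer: 4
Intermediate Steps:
G(l) = 4*l**2 (G(l) = (2*l)*(2*l) = 4*l**2)
x(Q) = -8 + Q
x(9)*G(-1) = (-8 + 9)*(4*(-1)**2) = 1*(4*1) = 1*4 = 4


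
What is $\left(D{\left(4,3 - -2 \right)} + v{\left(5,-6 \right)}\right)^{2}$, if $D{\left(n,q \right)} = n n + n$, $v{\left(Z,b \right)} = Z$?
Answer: $625$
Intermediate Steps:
$D{\left(n,q \right)} = n + n^{2}$ ($D{\left(n,q \right)} = n^{2} + n = n + n^{2}$)
$\left(D{\left(4,3 - -2 \right)} + v{\left(5,-6 \right)}\right)^{2} = \left(4 \left(1 + 4\right) + 5\right)^{2} = \left(4 \cdot 5 + 5\right)^{2} = \left(20 + 5\right)^{2} = 25^{2} = 625$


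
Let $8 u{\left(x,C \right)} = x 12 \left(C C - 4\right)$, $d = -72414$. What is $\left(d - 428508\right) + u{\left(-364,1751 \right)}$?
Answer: $-1674535284$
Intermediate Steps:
$u{\left(x,C \right)} = \frac{3 x \left(-4 + C^{2}\right)}{2}$ ($u{\left(x,C \right)} = \frac{x 12 \left(C C - 4\right)}{8} = \frac{12 x \left(C^{2} - 4\right)}{8} = \frac{12 x \left(-4 + C^{2}\right)}{8} = \frac{3 x \left(-4 + C^{2}\right)}{2}$)
$\left(d - 428508\right) + u{\left(-364,1751 \right)} = \left(-72414 - 428508\right) + \frac{3}{2} \left(-364\right) \left(-4 + 1751^{2}\right) = -500922 + \frac{3}{2} \left(-364\right) \left(-4 + 3066001\right) = -500922 + \frac{3}{2} \left(-364\right) 3065997 = -500922 - 1674034362 = -1674535284$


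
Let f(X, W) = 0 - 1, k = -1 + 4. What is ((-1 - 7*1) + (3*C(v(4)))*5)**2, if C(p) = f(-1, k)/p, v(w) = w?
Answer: 2209/16 ≈ 138.06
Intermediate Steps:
k = 3
f(X, W) = -1
C(p) = -1/p
((-1 - 7*1) + (3*C(v(4)))*5)**2 = ((-1 - 7*1) + (3*(-1/4))*5)**2 = ((-1 - 7) + (3*(-1*1/4))*5)**2 = (-8 + (3*(-1/4))*5)**2 = (-8 - 3/4*5)**2 = (-8 - 15/4)**2 = (-47/4)**2 = 2209/16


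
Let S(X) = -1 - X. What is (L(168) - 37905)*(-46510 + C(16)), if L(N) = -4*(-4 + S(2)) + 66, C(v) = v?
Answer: 1757984634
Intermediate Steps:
L(N) = 94 (L(N) = -4*(-4 + (-1 - 1*2)) + 66 = -4*(-4 + (-1 - 2)) + 66 = -4*(-4 - 3) + 66 = -4*(-7) + 66 = 28 + 66 = 94)
(L(168) - 37905)*(-46510 + C(16)) = (94 - 37905)*(-46510 + 16) = -37811*(-46494) = 1757984634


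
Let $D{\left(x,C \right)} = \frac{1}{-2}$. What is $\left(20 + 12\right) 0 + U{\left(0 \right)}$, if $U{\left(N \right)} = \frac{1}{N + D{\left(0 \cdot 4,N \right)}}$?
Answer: $-2$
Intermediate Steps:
$D{\left(x,C \right)} = - \frac{1}{2}$
$U{\left(N \right)} = \frac{1}{- \frac{1}{2} + N}$ ($U{\left(N \right)} = \frac{1}{N - \frac{1}{2}} = \frac{1}{- \frac{1}{2} + N}$)
$\left(20 + 12\right) 0 + U{\left(0 \right)} = \left(20 + 12\right) 0 + \frac{2}{-1 + 2 \cdot 0} = 32 \cdot 0 + \frac{2}{-1 + 0} = 0 + \frac{2}{-1} = 0 + 2 \left(-1\right) = 0 - 2 = -2$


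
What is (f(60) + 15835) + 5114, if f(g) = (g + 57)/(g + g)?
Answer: 837999/40 ≈ 20950.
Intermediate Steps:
f(g) = (57 + g)/(2*g) (f(g) = (57 + g)/((2*g)) = (57 + g)*(1/(2*g)) = (57 + g)/(2*g))
(f(60) + 15835) + 5114 = ((1/2)*(57 + 60)/60 + 15835) + 5114 = ((1/2)*(1/60)*117 + 15835) + 5114 = (39/40 + 15835) + 5114 = 633439/40 + 5114 = 837999/40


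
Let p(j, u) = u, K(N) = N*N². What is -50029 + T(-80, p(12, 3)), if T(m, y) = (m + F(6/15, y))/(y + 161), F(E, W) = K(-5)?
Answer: -200121/4 ≈ -50030.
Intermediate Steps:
K(N) = N³
F(E, W) = -125 (F(E, W) = (-5)³ = -125)
T(m, y) = (-125 + m)/(161 + y) (T(m, y) = (m - 125)/(y + 161) = (-125 + m)/(161 + y))
-50029 + T(-80, p(12, 3)) = -50029 + (-125 - 80)/(161 + 3) = -50029 - 205/164 = -50029 + (1/164)*(-205) = -50029 - 5/4 = -200121/4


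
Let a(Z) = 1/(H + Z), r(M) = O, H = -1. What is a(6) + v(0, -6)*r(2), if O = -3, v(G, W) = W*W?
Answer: -539/5 ≈ -107.80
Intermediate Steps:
v(G, W) = W**2
r(M) = -3
a(Z) = 1/(-1 + Z)
a(6) + v(0, -6)*r(2) = 1/(-1 + 6) + (-6)**2*(-3) = 1/5 + 36*(-3) = 1/5 - 108 = -539/5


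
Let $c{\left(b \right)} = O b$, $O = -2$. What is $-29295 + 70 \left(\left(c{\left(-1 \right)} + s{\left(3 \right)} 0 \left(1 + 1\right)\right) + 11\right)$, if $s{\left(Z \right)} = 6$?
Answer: $-28385$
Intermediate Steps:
$c{\left(b \right)} = - 2 b$
$-29295 + 70 \left(\left(c{\left(-1 \right)} + s{\left(3 \right)} 0 \left(1 + 1\right)\right) + 11\right) = -29295 + 70 \left(\left(\left(-2\right) \left(-1\right) + 6 \cdot 0 \left(1 + 1\right)\right) + 11\right) = -29295 + 70 \left(\left(2 + 6 \cdot 0 \cdot 2\right) + 11\right) = -29295 + 70 \left(\left(2 + 6 \cdot 0\right) + 11\right) = -29295 + 70 \left(\left(2 + 0\right) + 11\right) = -29295 + 70 \left(2 + 11\right) = -29295 + 70 \cdot 13 = -29295 + 910 = -28385$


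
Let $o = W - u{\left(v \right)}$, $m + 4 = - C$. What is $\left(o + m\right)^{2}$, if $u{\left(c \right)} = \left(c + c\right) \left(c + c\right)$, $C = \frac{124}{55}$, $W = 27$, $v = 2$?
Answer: $\frac{68121}{3025} \approx 22.519$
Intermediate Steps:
$C = \frac{124}{55}$ ($C = 124 \cdot \frac{1}{55} = \frac{124}{55} \approx 2.2545$)
$m = - \frac{344}{55}$ ($m = -4 - \frac{124}{55} = - \frac{344}{55} \approx -6.2545$)
$u{\left(c \right)} = 4 c^{2}$ ($u{\left(c \right)} = 2 c 2 c = 4 c^{2}$)
$o = 11$ ($o = 27 - 4 \cdot 2^{2} = 27 - 4 \cdot 4 = 27 - 16 = 11$)
$\left(o + m\right)^{2} = \left(11 - \frac{344}{55}\right)^{2} = \left(\frac{261}{55}\right)^{2} = \frac{68121}{3025}$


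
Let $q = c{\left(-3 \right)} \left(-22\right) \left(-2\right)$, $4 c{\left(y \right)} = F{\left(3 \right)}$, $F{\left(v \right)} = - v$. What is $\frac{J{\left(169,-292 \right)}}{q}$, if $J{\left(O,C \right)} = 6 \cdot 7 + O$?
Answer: $- \frac{211}{33} \approx -6.3939$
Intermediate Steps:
$c{\left(y \right)} = - \frac{3}{4}$ ($c{\left(y \right)} = \frac{\left(-1\right) 3}{4} = \frac{1}{4} \left(-3\right) = - \frac{3}{4}$)
$J{\left(O,C \right)} = 42 + O$
$q = -33$ ($q = \left(- \frac{3}{4}\right) \left(-22\right) \left(-2\right) = \frac{33}{2} \left(-2\right) = -33$)
$\frac{J{\left(169,-292 \right)}}{q} = \frac{42 + 169}{-33} = 211 \left(- \frac{1}{33}\right) = - \frac{211}{33}$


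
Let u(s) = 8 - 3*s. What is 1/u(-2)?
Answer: 1/14 ≈ 0.071429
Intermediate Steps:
1/u(-2) = 1/(8 - 3*(-2)) = 1/(8 + 6) = 1/14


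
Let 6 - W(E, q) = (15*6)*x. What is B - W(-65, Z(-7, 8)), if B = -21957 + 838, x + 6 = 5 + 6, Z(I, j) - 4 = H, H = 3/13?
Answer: -20675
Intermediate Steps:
H = 3/13 (H = 3*(1/13) = 3/13 ≈ 0.23077)
Z(I, j) = 55/13 (Z(I, j) = 4 + 3/13 = 55/13)
x = 5 (x = -6 + (5 + 6) = -6 + 11 = 5)
B = -21119
W(E, q) = -444 (W(E, q) = 6 - 15*6*5 = 6 - 90*5 = 6 - 1*450 = 6 - 450 = -444)
B - W(-65, Z(-7, 8)) = -21119 - 1*(-444) = -21119 + 444 = -20675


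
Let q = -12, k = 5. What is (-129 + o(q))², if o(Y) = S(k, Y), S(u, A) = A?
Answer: 19881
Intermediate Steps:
o(Y) = Y
(-129 + o(q))² = (-129 - 12)² = (-141)² = 19881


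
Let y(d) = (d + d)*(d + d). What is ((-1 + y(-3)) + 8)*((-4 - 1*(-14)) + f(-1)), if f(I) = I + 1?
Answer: 430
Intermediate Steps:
y(d) = 4*d**2 (y(d) = (2*d)*(2*d) = 4*d**2)
f(I) = 1 + I
((-1 + y(-3)) + 8)*((-4 - 1*(-14)) + f(-1)) = ((-1 + 4*(-3)**2) + 8)*((-4 - 1*(-14)) + (1 - 1)) = ((-1 + 4*9) + 8)*((-4 + 14) + 0) = ((-1 + 36) + 8)*(10 + 0) = (35 + 8)*10 = 43*10 = 430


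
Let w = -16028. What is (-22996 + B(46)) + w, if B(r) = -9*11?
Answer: -39123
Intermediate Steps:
B(r) = -99
(-22996 + B(46)) + w = (-22996 - 99) - 16028 = -23095 - 16028 = -39123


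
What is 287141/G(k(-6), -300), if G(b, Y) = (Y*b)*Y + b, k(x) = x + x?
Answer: -287141/1080012 ≈ -0.26587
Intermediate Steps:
k(x) = 2*x
G(b, Y) = b + b*Y² (G(b, Y) = b*Y² + b = b + b*Y²)
287141/G(k(-6), -300) = 287141/(((2*(-6))*(1 + (-300)²))) = 287141/((-12*(1 + 90000))) = 287141/((-12*90001)) = 287141/(-1080012) = 287141*(-1/1080012) = -287141/1080012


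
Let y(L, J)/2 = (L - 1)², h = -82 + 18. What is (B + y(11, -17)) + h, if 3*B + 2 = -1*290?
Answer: 116/3 ≈ 38.667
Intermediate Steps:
h = -64
y(L, J) = 2*(-1 + L)² (y(L, J) = 2*(L - 1)² = 2*(-1 + L)²)
B = -292/3 (B = -⅔ + (-1*290)/3 = -⅔ + (⅓)*(-290) = -⅔ - 290/3 = -292/3 ≈ -97.333)
(B + y(11, -17)) + h = (-292/3 + 2*(-1 + 11)²) - 64 = (-292/3 + 2*10²) - 64 = (-292/3 + 2*100) - 64 = (-292/3 + 200) - 64 = 308/3 - 64 = 116/3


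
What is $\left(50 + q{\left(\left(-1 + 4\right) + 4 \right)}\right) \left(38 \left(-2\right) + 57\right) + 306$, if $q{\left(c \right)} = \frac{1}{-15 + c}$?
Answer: $- \frac{5133}{8} \approx -641.63$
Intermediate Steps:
$\left(50 + q{\left(\left(-1 + 4\right) + 4 \right)}\right) \left(38 \left(-2\right) + 57\right) + 306 = \left(50 + \frac{1}{-15 + \left(\left(-1 + 4\right) + 4\right)}\right) \left(38 \left(-2\right) + 57\right) + 306 = \left(50 + \frac{1}{-15 + \left(3 + 4\right)}\right) \left(-76 + 57\right) + 306 = \left(50 + \frac{1}{-15 + 7}\right) \left(-19\right) + 306 = \left(50 + \frac{1}{-8}\right) \left(-19\right) + 306 = \left(50 - \frac{1}{8}\right) \left(-19\right) + 306 = \frac{399}{8} \left(-19\right) + 306 = - \frac{7581}{8} + 306 = - \frac{5133}{8}$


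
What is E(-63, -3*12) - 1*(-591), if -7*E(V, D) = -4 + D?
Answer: 4177/7 ≈ 596.71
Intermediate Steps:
E(V, D) = 4/7 - D/7 (E(V, D) = -(-4 + D)/7 = 4/7 - D/7)
E(-63, -3*12) - 1*(-591) = (4/7 - (-3)*12/7) - 1*(-591) = (4/7 - ⅐*(-36)) + 591 = (4/7 + 36/7) + 591 = 40/7 + 591 = 4177/7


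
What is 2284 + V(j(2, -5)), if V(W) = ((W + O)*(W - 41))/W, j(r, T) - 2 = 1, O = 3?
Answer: 2208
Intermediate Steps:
j(r, T) = 3 (j(r, T) = 2 + 1 = 3)
V(W) = (-41 + W)*(3 + W)/W (V(W) = ((W + 3)*(W - 41))/W = ((3 + W)*(-41 + W))/W = ((-41 + W)*(3 + W))/W = (-41 + W)*(3 + W)/W)
2284 + V(j(2, -5)) = 2284 + (-38 + 3 - 123/3) = 2284 + (-38 + 3 - 123*1/3) = 2284 + (-38 + 3 - 41) = 2284 - 76 = 2208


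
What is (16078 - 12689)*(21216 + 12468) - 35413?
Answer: 114119663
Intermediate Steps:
(16078 - 12689)*(21216 + 12468) - 35413 = 3389*33684 - 35413 = 114155076 - 35413 = 114119663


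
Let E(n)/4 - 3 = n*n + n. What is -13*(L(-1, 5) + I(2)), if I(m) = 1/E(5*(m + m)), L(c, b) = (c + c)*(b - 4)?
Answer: 43979/1692 ≈ 25.992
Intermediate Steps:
L(c, b) = 2*c*(-4 + b) (L(c, b) = (2*c)*(-4 + b) = 2*c*(-4 + b))
E(n) = 12 + 4*n + 4*n² (E(n) = 12 + 4*(n*n + n) = 12 + 4*(n² + n) = 12 + 4*(n + n²) = 12 + (4*n + 4*n²) = 12 + 4*n + 4*n²)
I(m) = 1/(12 + 40*m + 400*m²) (I(m) = 1/(12 + 4*(5*(m + m)) + 4*(5*(m + m))²) = 1/(12 + 4*(5*(2*m)) + 4*(5*(2*m))²) = 1/(12 + 4*(10*m) + 4*(10*m)²) = 1/(12 + 40*m + 4*(100*m²)) = 1/(12 + 40*m + 400*m²))
-13*(L(-1, 5) + I(2)) = -13*(2*(-1)*(-4 + 5) + 1/(4*(3 + 10*2 + 100*2²))) = -13*(2*(-1)*1 + 1/(4*(3 + 20 + 100*4))) = -13*(-2 + 1/(4*(3 + 20 + 400))) = -13*(-2 + (¼)/423) = -13*(-2 + (¼)*(1/423)) = -13*(-2 + 1/1692) = -13*(-3383/1692) = 43979/1692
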